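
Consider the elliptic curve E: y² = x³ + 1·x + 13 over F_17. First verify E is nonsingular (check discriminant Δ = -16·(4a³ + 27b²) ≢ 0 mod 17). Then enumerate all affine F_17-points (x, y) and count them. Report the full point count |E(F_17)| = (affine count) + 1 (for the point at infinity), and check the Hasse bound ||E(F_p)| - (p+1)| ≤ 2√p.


Affine points = {(0, 8), (0, 9), (1, 7), (1, 10), (3, 3), (3, 14), (4, 8), (4, 9), (12, 6), (12, 11), (13, 8), (13, 9), (14, 0)}; affine count = 13; |E(F_17)| = 14.

Discriminant check: Δ ∝ 4a³ + 27b² = 4·1³ + 27·13² = 4·1 + 27·169 ≡ 11 (mod 17). Nonzero ⇒ E is nonsingular.
For each x ∈ F_17, compute rhs = x³ + 1·x + 13 mod 17, then count y ∈ F_17 with y² ≡ rhs.
  x = 0: rhs = 13, matching y values: 8, 9 (2 points).
  x = 1: rhs = 15, matching y values: 7, 10 (2 points).
  x = 2: rhs = 6, matching y values: none (0 points).
  x = 3: rhs = 9, matching y values: 3, 14 (2 points).
  x = 4: rhs = 13, matching y values: 8, 9 (2 points).
  x = 5: rhs = 7, matching y values: none (0 points).
  x = 6: rhs = 14, matching y values: none (0 points).
  x = 7: rhs = 6, matching y values: none (0 points).
  x = 8: rhs = 6, matching y values: none (0 points).
  x = 9: rhs = 3, matching y values: none (0 points).
  x = 10: rhs = 3, matching y values: none (0 points).
  x = 11: rhs = 12, matching y values: none (0 points).
  x = 12: rhs = 2, matching y values: 6, 11 (2 points).
  x = 13: rhs = 13, matching y values: 8, 9 (2 points).
  x = 14: rhs = 0, matching y values: 0 (1 points).
  x = 15: rhs = 3, matching y values: none (0 points).
  x = 16: rhs = 11, matching y values: none (0 points).
Total affine count: 13.
Full point count |E(F_17)| = 13 + 1 = 14.
Hasse bound: |14 − (17+1)| = |-4| = 4 ≤ 2√17 ≈ 8.2462 ✓.


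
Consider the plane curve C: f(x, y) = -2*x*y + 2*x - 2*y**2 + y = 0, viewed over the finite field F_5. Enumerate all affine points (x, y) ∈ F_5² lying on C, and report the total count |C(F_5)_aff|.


Affine F_5-points: {(0, 0), (0, 3), (2, 2), (2, 4)}; count = 4.

For each of the 25 pairs (x, y) ∈ F_5², evaluate f(x, y) mod 5. Record the zeros.
  x = 0: [0↦0, 1↦4, 2↦4, 3↦0, 4↦2]  zeros at y ∈ {0, 3}
  x = 1: [0↦2, 1↦4, 2↦2, 3↦1, 4↦1]  zeros at y ∈ ∅
  x = 2: [0↦4, 1↦4, 2↦0, 3↦2, 4↦0]  zeros at y ∈ {2, 4}
  x = 3: [0↦1, 1↦4, 2↦3, 3↦3, 4↦4]  zeros at y ∈ ∅
  x = 4: [0↦3, 1↦4, 2↦1, 3↦4, 4↦3]  zeros at y ∈ ∅
Collecting zeros: affine points = {(0, 0), (0, 3), (2, 2), (2, 4)}.
Total count |C(F_5)_aff| = 4.


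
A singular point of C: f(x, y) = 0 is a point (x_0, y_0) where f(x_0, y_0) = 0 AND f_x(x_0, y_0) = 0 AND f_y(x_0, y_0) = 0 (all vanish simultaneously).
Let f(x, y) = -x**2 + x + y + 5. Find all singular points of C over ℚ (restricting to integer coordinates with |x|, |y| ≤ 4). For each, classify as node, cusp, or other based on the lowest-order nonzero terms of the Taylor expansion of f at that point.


No singular points in the scanned grid; C is smooth there.

Compute partial derivatives:
  f_x = 1 - 2*x.
  f_y = 1.
f_y = 1 is a nonzero constant, so f_y never vanishes: no point (x, y) can satisfy f = f_x = f_y = 0. In particular no (x, y) ∈ {−4, ..., 4}² is singular; the curve is smooth.


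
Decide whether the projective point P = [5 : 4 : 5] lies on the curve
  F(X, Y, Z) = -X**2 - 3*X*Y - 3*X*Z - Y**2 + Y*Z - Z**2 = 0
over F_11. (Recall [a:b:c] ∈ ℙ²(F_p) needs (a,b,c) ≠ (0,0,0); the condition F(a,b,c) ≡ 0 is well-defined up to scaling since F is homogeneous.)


F(5,4,5) ≡ 6 (mod 11); P is NOT on the curve.

Evaluate F(5, 4, 5) term-by-term (mod 11).
  -X**2 ↦ -1·25·1·1 = -25
  -3*X*Y ↦ -3·5·4·1 = -60
  -3*X*Z ↦ -3·5·1·5 = -75
  -Y**2 ↦ -1·1·16·1 = -16
  Y*Z ↦ 1·1·4·5 = 20
  -Z**2 ↦ -1·1·1·25 = -25
Sum: F(5, 4, 5) = (-25) + (-60) + (-75) + (-16) + (20) + (-25) = -181.
Reducing mod 11: -181 ≡ 6 (mod 11).
Since F(a, b, c) ≡ 6 ≠ 0 (mod 11), P does NOT lie on the curve.


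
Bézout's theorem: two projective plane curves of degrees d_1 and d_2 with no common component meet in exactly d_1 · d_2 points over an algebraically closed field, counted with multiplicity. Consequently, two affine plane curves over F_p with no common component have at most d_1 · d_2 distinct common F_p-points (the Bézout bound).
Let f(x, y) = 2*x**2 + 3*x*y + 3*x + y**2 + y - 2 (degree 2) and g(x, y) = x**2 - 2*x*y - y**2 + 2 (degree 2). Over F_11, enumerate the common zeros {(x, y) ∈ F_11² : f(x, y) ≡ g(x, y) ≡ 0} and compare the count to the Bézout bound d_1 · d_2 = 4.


Common zeros: {(1, 8), (10, 3), (10, 10)}; count = 3; Bézout bound = 4.

deg(f) = 2, deg(g) = 2, so Bézout bound = 4.
Scan x ∈ F_11. For each x, list the y ∈ F_11 with f(x, y) ≡ 0 and those with g(x, y) ≡ 0 (mod 11); the common zeros in that column are the intersection.
  x = 0: f ≡ 0 at y ∈ {1, 9}; g ≡ 0 at y ∈ ∅; common: ∅.
  x = 1: f ≡ 0 at y ∈ {8, 10}; g ≡ 0 at y ∈ {1, 8}; common: {8}.
  x = 2: f ≡ 0 at y ∈ {7, 8}; g ≡ 0 at y ∈ ∅; common: ∅.
  x = 3: f ≡ 0 at y ∈ {6}; g ≡ 0 at y ∈ {0, 5}; common: ∅.
  x = 4: f ≡ 0 at y ∈ {4, 5}; g ≡ 0 at y ∈ {6, 8}; common: ∅.
  x = 5: f ≡ 0 at y ∈ {2, 4}; g ≡ 0 at y ∈ ∅; common: ∅.
  x = 6: f ≡ 0 at y ∈ {0, 3}; g ≡ 0 at y ∈ ∅; common: ∅.
  x = 7: f ≡ 0 at y ∈ {2, 9}; g ≡ 0 at y ∈ {3, 5}; common: ∅.
  x = 8: f ≡ 0 at y ∈ {1, 7}; g ≡ 0 at y ∈ {0, 6}; common: ∅.
  x = 9: f ≡ 0 at y ∈ {0, 5}; g ≡ 0 at y ∈ ∅; common: ∅.
  x = 10: f ≡ 0 at y ∈ {3, 10}; g ≡ 0 at y ∈ {3, 10}; common: {3, 10}.
Collecting: common zeros = {(1, 8), (10, 3), (10, 10)}, so the count is 3.
Comparison with the Bézout bound: 3 ≤ 4 = deg(f)·deg(g), as expected for curves with no common component (the affine F_11-count falls short of the bound because intersections may lie at infinity, over extension fields, or carry multiplicity).


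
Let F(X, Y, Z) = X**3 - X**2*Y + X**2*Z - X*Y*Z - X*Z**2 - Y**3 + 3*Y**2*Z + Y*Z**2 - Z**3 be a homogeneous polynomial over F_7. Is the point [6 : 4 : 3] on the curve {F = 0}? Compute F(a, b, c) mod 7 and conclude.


F(6,4,3) ≡ 3 (mod 7); P is NOT on the curve.

Evaluate F(6, 4, 3) term-by-term (mod 7).
  X**3 ↦ 1·216·1·1 = 216
  -X**2*Y ↦ -1·36·4·1 = -144
  X**2*Z ↦ 1·36·1·3 = 108
  -X*Y*Z ↦ -1·6·4·3 = -72
  -X*Z**2 ↦ -1·6·1·9 = -54
  -Y**3 ↦ -1·1·64·1 = -64
  3*Y**2*Z ↦ 3·1·16·3 = 144
  Y*Z**2 ↦ 1·1·4·9 = 36
  -Z**3 ↦ -1·1·1·27 = -27
Sum: F(6, 4, 3) = (216) + (-144) + (108) + (-72) + (-54) + (-64) + (144) + (36) + (-27) = 143.
Reducing mod 7: 143 ≡ 3 (mod 7).
Since F(a, b, c) ≡ 3 ≠ 0 (mod 7), P does NOT lie on the curve.


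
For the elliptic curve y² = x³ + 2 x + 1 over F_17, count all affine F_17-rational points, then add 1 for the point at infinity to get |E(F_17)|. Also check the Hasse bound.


Affine points = {(0, 1), (0, 16), (1, 2), (1, 15), (2, 8), (2, 9), (3, 0), (5, 0), (6, 5), (6, 12), (7, 1), (7, 16), (8, 6), (8, 11), (9, 0), (10, 1), (10, 16), (12, 6), (12, 11), (14, 6), (14, 11), (16, 7), (16, 10)}; affine count = 23; |E(F_17)| = 24.

Discriminant check: Δ ∝ 4a³ + 27b² = 4·2³ + 27·1² = 4·8 + 27·1 ≡ 8 (mod 17). Nonzero ⇒ E is nonsingular.
For each x ∈ F_17, compute rhs = x³ + 2·x + 1 mod 17, then count y ∈ F_17 with y² ≡ rhs.
  x = 0: rhs = 1, matching y values: 1, 16 (2 points).
  x = 1: rhs = 4, matching y values: 2, 15 (2 points).
  x = 2: rhs = 13, matching y values: 8, 9 (2 points).
  x = 3: rhs = 0, matching y values: 0 (1 points).
  x = 4: rhs = 5, matching y values: none (0 points).
  x = 5: rhs = 0, matching y values: 0 (1 points).
  x = 6: rhs = 8, matching y values: 5, 12 (2 points).
  x = 7: rhs = 1, matching y values: 1, 16 (2 points).
  x = 8: rhs = 2, matching y values: 6, 11 (2 points).
  x = 9: rhs = 0, matching y values: 0 (1 points).
  x = 10: rhs = 1, matching y values: 1, 16 (2 points).
  x = 11: rhs = 11, matching y values: none (0 points).
  x = 12: rhs = 2, matching y values: 6, 11 (2 points).
  x = 13: rhs = 14, matching y values: none (0 points).
  x = 14: rhs = 2, matching y values: 6, 11 (2 points).
  x = 15: rhs = 6, matching y values: none (0 points).
  x = 16: rhs = 15, matching y values: 7, 10 (2 points).
Total affine count: 23.
Full point count |E(F_17)| = 23 + 1 = 24.
Hasse bound: |24 − (17+1)| = |6| = 6 ≤ 2√17 ≈ 8.2462 ✓.


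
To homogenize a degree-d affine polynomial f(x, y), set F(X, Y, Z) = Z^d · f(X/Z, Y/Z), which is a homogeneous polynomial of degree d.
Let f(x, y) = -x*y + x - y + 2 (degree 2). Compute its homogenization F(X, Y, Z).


F(X, Y, Z) = -X*Y + X*Z - Y*Z + 2*Z**2

deg(f) = 2.
Substitute x = X/Z, y = Y/Z into f, then multiply by Z^2.
  monomial -1·x^1·y^1 ↦ -1·X^1·Y^1·Z^0.
  monomial 1·x^1·y^0 ↦ 1·X^1·Y^0·Z^1.
  monomial -1·x^0·y^1 ↦ -1·X^0·Y^1·Z^1.
  monomial 2·x^0·y^0 ↦ 2·X^0·Y^0·Z^2.
Collecting: F(X, Y, Z) = -X*Y + X*Z - Y*Z + 2*Z**2.


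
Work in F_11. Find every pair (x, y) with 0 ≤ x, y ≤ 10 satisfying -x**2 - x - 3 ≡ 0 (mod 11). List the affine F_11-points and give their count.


Affine F_11-points: {(5, 0), (5, 1), (5, 2), (5, 3), (5, 4), (5, 5), (5, 6), (5, 7), (5, 8), (5, 9), (5, 10)}; count = 11.

For each of the 121 pairs (x, y) ∈ F_11², evaluate f(x, y) mod 11. Record the zeros.
  x = 0: [0↦8, 1↦8, 2↦8, 3↦8, 4↦8, 5↦8, 6↦8, 7↦8, 8↦8, 9↦8, 10↦8]  zeros at y ∈ ∅
  x = 1: [0↦6, 1↦6, 2↦6, 3↦6, 4↦6, 5↦6, 6↦6, 7↦6, 8↦6, 9↦6, 10↦6]  zeros at y ∈ ∅
  x = 2: [0↦2, 1↦2, 2↦2, 3↦2, 4↦2, 5↦2, 6↦2, 7↦2, 8↦2, 9↦2, 10↦2]  zeros at y ∈ ∅
  x = 3: [0↦7, 1↦7, 2↦7, 3↦7, 4↦7, 5↦7, 6↦7, 7↦7, 8↦7, 9↦7, 10↦7]  zeros at y ∈ ∅
  x = 4: [0↦10, 1↦10, 2↦10, 3↦10, 4↦10, 5↦10, 6↦10, 7↦10, 8↦10, 9↦10, 10↦10]  zeros at y ∈ ∅
  x = 5: [0↦0, 1↦0, 2↦0, 3↦0, 4↦0, 5↦0, 6↦0, 7↦0, 8↦0, 9↦0, 10↦0]  zeros at y ∈ {0, 1, 2, 3, 4, 5, 6, 7, 8, 9, 10}
  x = 6: [0↦10, 1↦10, 2↦10, 3↦10, 4↦10, 5↦10, 6↦10, 7↦10, 8↦10, 9↦10, 10↦10]  zeros at y ∈ ∅
  x = 7: [0↦7, 1↦7, 2↦7, 3↦7, 4↦7, 5↦7, 6↦7, 7↦7, 8↦7, 9↦7, 10↦7]  zeros at y ∈ ∅
  x = 8: [0↦2, 1↦2, 2↦2, 3↦2, 4↦2, 5↦2, 6↦2, 7↦2, 8↦2, 9↦2, 10↦2]  zeros at y ∈ ∅
  x = 9: [0↦6, 1↦6, 2↦6, 3↦6, 4↦6, 5↦6, 6↦6, 7↦6, 8↦6, 9↦6, 10↦6]  zeros at y ∈ ∅
  x = 10: [0↦8, 1↦8, 2↦8, 3↦8, 4↦8, 5↦8, 6↦8, 7↦8, 8↦8, 9↦8, 10↦8]  zeros at y ∈ ∅
Collecting zeros: affine points = {(5, 0), (5, 1), (5, 2), (5, 3), (5, 4), (5, 5), (5, 6), (5, 7), (5, 8), (5, 9), (5, 10)}.
Total count |C(F_11)_aff| = 11.


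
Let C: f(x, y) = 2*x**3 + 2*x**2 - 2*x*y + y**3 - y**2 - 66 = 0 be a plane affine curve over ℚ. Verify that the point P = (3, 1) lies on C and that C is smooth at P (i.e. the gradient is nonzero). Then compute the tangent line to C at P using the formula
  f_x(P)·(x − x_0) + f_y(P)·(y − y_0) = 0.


Tangent line at P: 64*x - 5*y - 187 = 0.

Step 1: f(3, 1) = 0, so P lies on C.
Step 2: partial derivatives
  f_x(x, y) = 6*x**2 + 4*x - 2*y, f_y(x, y) = -2*x + 3*y**2 - 2*y.
  f_x(P) = 64, f_y(P) = -5 (gradient nonzero, so P is smooth).
Step 3: tangent line at P: 64·(x − 3) + -5·(y − 1) = 0.
Expanding: 64*x - 5*y - 187 = 0.


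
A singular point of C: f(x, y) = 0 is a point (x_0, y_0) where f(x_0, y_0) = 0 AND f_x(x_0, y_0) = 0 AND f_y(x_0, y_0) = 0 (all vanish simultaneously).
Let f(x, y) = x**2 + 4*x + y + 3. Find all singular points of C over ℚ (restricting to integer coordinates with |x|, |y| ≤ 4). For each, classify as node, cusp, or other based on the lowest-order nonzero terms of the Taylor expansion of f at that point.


No singular points in the scanned grid; C is smooth there.

Compute partial derivatives:
  f_x = 2*x + 4.
  f_y = 1.
f_y = 1 is a nonzero constant, so f_y never vanishes: no point (x, y) can satisfy f = f_x = f_y = 0. In particular no (x, y) ∈ {−4, ..., 4}² is singular; the curve is smooth.


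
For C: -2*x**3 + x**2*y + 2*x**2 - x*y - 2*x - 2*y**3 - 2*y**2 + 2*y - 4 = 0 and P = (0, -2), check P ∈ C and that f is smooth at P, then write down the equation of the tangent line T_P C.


Tangent line at P: -14*y - 28 = 0.

Step 1: f(0, -2) = 0, so P lies on C.
Step 2: partial derivatives
  f_x(x, y) = -6*x**2 + 2*x*y + 4*x - y - 2, f_y(x, y) = x**2 - x - 6*y**2 - 4*y + 2.
  f_x(P) = 0, f_y(P) = -14 (gradient nonzero, so P is smooth).
Step 3: tangent line at P: 0·(x − 0) + -14·(y − -2) = 0.
Expanding: -14*y - 28 = 0.


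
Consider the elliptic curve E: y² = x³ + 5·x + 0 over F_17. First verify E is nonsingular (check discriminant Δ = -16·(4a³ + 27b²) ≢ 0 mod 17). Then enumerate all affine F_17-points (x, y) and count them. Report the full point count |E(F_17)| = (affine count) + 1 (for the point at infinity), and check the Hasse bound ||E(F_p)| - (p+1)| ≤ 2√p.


Affine points = {(0, 0), (2, 1), (2, 16), (3, 5), (3, 12), (4, 4), (4, 13), (6, 5), (6, 12), (7, 2), (7, 15), (8, 5), (8, 12), (9, 3), (9, 14), (10, 8), (10, 9), (11, 3), (11, 14), (13, 1), (13, 16), (14, 3), (14, 14), (15, 4), (15, 13)}; affine count = 25; |E(F_17)| = 26.

Discriminant check: Δ ∝ 4a³ + 27b² = 4·5³ + 27·0² = 4·125 + 27·0 ≡ 7 (mod 17). Nonzero ⇒ E is nonsingular.
For each x ∈ F_17, compute rhs = x³ + 5·x + 0 mod 17, then count y ∈ F_17 with y² ≡ rhs.
  x = 0: rhs = 0, matching y values: 0 (1 points).
  x = 1: rhs = 6, matching y values: none (0 points).
  x = 2: rhs = 1, matching y values: 1, 16 (2 points).
  x = 3: rhs = 8, matching y values: 5, 12 (2 points).
  x = 4: rhs = 16, matching y values: 4, 13 (2 points).
  x = 5: rhs = 14, matching y values: none (0 points).
  x = 6: rhs = 8, matching y values: 5, 12 (2 points).
  x = 7: rhs = 4, matching y values: 2, 15 (2 points).
  x = 8: rhs = 8, matching y values: 5, 12 (2 points).
  x = 9: rhs = 9, matching y values: 3, 14 (2 points).
  x = 10: rhs = 13, matching y values: 8, 9 (2 points).
  x = 11: rhs = 9, matching y values: 3, 14 (2 points).
  x = 12: rhs = 3, matching y values: none (0 points).
  x = 13: rhs = 1, matching y values: 1, 16 (2 points).
  x = 14: rhs = 9, matching y values: 3, 14 (2 points).
  x = 15: rhs = 16, matching y values: 4, 13 (2 points).
  x = 16: rhs = 11, matching y values: none (0 points).
Total affine count: 25.
Full point count |E(F_17)| = 25 + 1 = 26.
Hasse bound: |26 − (17+1)| = |8| = 8 ≤ 2√17 ≈ 8.2462 ✓.


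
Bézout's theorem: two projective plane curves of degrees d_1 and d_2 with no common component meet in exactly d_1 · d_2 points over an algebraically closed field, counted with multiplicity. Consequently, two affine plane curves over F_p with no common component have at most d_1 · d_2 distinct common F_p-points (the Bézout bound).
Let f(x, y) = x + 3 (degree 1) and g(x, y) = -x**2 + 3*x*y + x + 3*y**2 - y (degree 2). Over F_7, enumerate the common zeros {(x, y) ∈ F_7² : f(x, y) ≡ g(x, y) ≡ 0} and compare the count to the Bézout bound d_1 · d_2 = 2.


Common zeros: ∅; count = 0; Bézout bound = 2.

deg(f) = 1, deg(g) = 2, so Bézout bound = 2.
Scan x ∈ F_7. For each x, list the y ∈ F_7 with f(x, y) ≡ 0 and those with g(x, y) ≡ 0 (mod 7); the common zeros in that column are the intersection.
  x = 0: f ≡ 0 at y ∈ ∅; g ≡ 0 at y ∈ {0, 5}; common: ∅.
  x = 1: f ≡ 0 at y ∈ ∅; g ≡ 0 at y ∈ {0, 4}; common: ∅.
  x = 2: f ≡ 0 at y ∈ ∅; g ≡ 0 at y ∈ {5}; common: ∅.
  x = 3: f ≡ 0 at y ∈ ∅; g ≡ 0 at y ∈ ∅; common: ∅.
  x = 4: f ≡ 0 at y ∈ {0, 1, 2, 3, 4, 5, 6}; g ≡ 0 at y ∈ ∅; common: ∅.
  x = 5: f ≡ 0 at y ∈ ∅; g ≡ 0 at y ∈ {3, 4}; common: ∅.
  x = 6: f ≡ 0 at y ∈ ∅; g ≡ 0 at y ∈ ∅; common: ∅.
Collecting: common zeros = ∅, so the count is 0.
Comparison with the Bézout bound: 0 ≤ 2 = deg(f)·deg(g), as expected for curves with no common component (the affine F_7-count falls short of the bound because intersections may lie at infinity, over extension fields, or carry multiplicity).


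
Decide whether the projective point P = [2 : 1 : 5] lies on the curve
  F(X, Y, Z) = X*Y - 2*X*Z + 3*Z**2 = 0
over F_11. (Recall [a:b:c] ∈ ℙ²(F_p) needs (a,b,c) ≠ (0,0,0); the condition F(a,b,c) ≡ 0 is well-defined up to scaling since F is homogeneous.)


F(2,1,5) ≡ 2 (mod 11); P is NOT on the curve.

Evaluate F(2, 1, 5) term-by-term (mod 11).
  X*Y ↦ 1·2·1·1 = 2
  -2*X*Z ↦ -2·2·1·5 = -20
  3*Z**2 ↦ 3·1·1·25 = 75
Sum: F(2, 1, 5) = (2) + (-20) + (75) = 57.
Reducing mod 11: 57 ≡ 2 (mod 11).
Since F(a, b, c) ≡ 2 ≠ 0 (mod 11), P does NOT lie on the curve.


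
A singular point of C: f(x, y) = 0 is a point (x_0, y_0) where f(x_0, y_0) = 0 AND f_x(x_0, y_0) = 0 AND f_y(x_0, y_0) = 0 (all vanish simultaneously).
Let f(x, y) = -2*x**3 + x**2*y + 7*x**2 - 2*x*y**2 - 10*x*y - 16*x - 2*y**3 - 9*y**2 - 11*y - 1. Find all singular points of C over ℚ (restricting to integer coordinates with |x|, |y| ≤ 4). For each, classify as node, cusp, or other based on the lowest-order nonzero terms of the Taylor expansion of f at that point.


Singular points: {(1, -2)}; classification: node.

Compute partial derivatives:
  f_x = -6*x**2 + 2*x*y + 14*x - 2*y**2 - 10*y - 16.
  f_y = x**2 - 4*x*y - 10*x - 6*y**2 - 18*y - 11.
Scan x_0 ∈ {−4, ..., 4}. For each x_0, f_y(x_0, y) is a polynomial in y; find its integer roots y ∈ {−4, ..., 4}, then test f_x and f at those candidates.
  x = -4: f_y(-4, y) = -6*y**2 - 2*y + 45; no integer root y with |y| ≤ 4.
  x = -3: f_y(-3, y) = -6*y**2 - 6*y + 28; no integer root y with |y| ≤ 4.
  x = -2: f_y(-2, y) = -6*y**2 - 10*y + 13; no integer root y with |y| ≤ 4.
  x = -1: f_y(-1, y) = -6*y**2 - 14*y; vanishes at y ∈ {0}. (-1, 0): f_x = -36 ≠ 0.
  x = 0: f_y(0, y) = -6*y**2 - 18*y - 11; no integer root y with |y| ≤ 4.
  x = 1: f_y(1, y) = -6*y**2 - 22*y - 20; vanishes at y ∈ {-2}. (1, -2): f_x = 0, f = 0 — SINGULAR.
  x = 2: f_y(2, y) = -6*y**2 - 26*y - 27; no integer root y with |y| ≤ 4.
  x = 3: f_y(3, y) = -6*y**2 - 30*y - 32; no integer root y with |y| ≤ 4.
  x = 4: f_y(4, y) = -6*y**2 - 34*y - 35; no integer root y with |y| ≤ 4.
Only singular point on the grid: (1, -2).
Classify: substitute x = 1 + u, y = -2 + v and expand: f = -2*u**3 + u**2*v - u**2 - 2*u*v**2 - 2*v**3 + v**2.
No constant or linear terms (consistent with a singular point). Quadratic part: -u**2 + v**2. Cubic part: -2*u**3 + u**2*v - 2*u*v**2 - 2*v**3.
The quadratic part v**2 - u**2 = (v − u)(v + u) splits into two distinct linear factors, so there are two distinct tangent lines y − -2 = ±(x − 1) — this is a node (ordinary double point).
Classification: node.


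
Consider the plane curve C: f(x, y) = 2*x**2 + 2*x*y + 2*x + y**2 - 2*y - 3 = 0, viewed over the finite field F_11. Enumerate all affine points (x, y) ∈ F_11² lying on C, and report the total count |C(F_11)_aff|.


Affine F_11-points: {(0, 3), (0, 10), (2, 4), (2, 5), (3, 2), (3, 5), (4, 1), (4, 4), (5, 1), (5, 2), (7, 3), (7, 7)}; count = 12.

For each of the 121 pairs (x, y) ∈ F_11², evaluate f(x, y) mod 11. Record the zeros.
  x = 0: [0↦8, 1↦7, 2↦8, 3↦0, 4↦5, 5↦1, 6↦10, 7↦10, 8↦1, 9↦5, 10↦0]  zeros at y ∈ {3, 10}
  x = 1: [0↦1, 1↦2, 2↦5, 3↦10, 4↦6, 5↦4, 6↦4, 7↦6, 8↦10, 9↦5, 10↦2]  zeros at y ∈ ∅
  x = 2: [0↦9, 1↦1, 2↦6, 3↦2, 4↦0, 5↦0, 6↦2, 7↦6, 8↦1, 9↦9, 10↦8]  zeros at y ∈ {4, 5}
  x = 3: [0↦10, 1↦4, 2↦0, 3↦9, 4↦9, 5↦0, 6↦4, 7↦10, 8↦7, 9↦6, 10↦7]  zeros at y ∈ {2, 5}
  x = 4: [0↦4, 1↦0, 2↦9, 3↦9, 4↦0, 5↦4, 6↦10, 7↦7, 8↦6, 9↦7, 10↦10]  zeros at y ∈ {1, 4}
  x = 5: [0↦2, 1↦0, 2↦0, 3↦2, 4↦6, 5↦1, 6↦9, 7↦8, 8↦9, 9↦1, 10↦6]  zeros at y ∈ {1, 2}
  x = 6: [0↦4, 1↦4, 2↦6, 3↦10, 4↦5, 5↦2, 6↦1, 7↦2, 8↦5, 9↦10, 10↦6]  zeros at y ∈ ∅
  x = 7: [0↦10, 1↦1, 2↦5, 3↦0, 4↦8, 5↦7, 6↦8, 7↦0, 8↦5, 9↦1, 10↦10]  zeros at y ∈ {3, 7}
  x = 8: [0↦9, 1↦2, 2↦8, 3↦5, 4↦4, 5↦5, 6↦8, 7↦2, 8↦9, 9↦7, 10↦7]  zeros at y ∈ ∅
  x = 9: [0↦1, 1↦7, 2↦4, 3↦3, 4↦4, 5↦7, 6↦1, 7↦8, 8↦6, 9↦6, 10↦8]  zeros at y ∈ ∅
  x = 10: [0↦8, 1↦5, 2↦4, 3↦5, 4↦8, 5↦2, 6↦9, 7↦7, 8↦7, 9↦9, 10↦2]  zeros at y ∈ ∅
Collecting zeros: affine points = {(0, 3), (0, 10), (2, 4), (2, 5), (3, 2), (3, 5), (4, 1), (4, 4), (5, 1), (5, 2), (7, 3), (7, 7)}.
Total count |C(F_11)_aff| = 12.


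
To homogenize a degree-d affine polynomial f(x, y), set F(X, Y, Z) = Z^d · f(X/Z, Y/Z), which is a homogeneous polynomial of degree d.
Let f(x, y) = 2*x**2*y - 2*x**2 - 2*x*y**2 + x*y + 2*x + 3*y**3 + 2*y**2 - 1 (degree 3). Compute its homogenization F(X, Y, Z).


F(X, Y, Z) = 2*X**2*Y - 2*X**2*Z - 2*X*Y**2 + X*Y*Z + 2*X*Z**2 + 3*Y**3 + 2*Y**2*Z - Z**3

deg(f) = 3.
Substitute x = X/Z, y = Y/Z into f, then multiply by Z^3.
  monomial 2·x^2·y^1 ↦ 2·X^2·Y^1·Z^0.
  monomial -2·x^2·y^0 ↦ -2·X^2·Y^0·Z^1.
  monomial -2·x^1·y^2 ↦ -2·X^1·Y^2·Z^0.
  monomial 1·x^1·y^1 ↦ 1·X^1·Y^1·Z^1.
  monomial 2·x^1·y^0 ↦ 2·X^1·Y^0·Z^2.
  monomial 3·x^0·y^3 ↦ 3·X^0·Y^3·Z^0.
  monomial 2·x^0·y^2 ↦ 2·X^0·Y^2·Z^1.
  monomial -1·x^0·y^0 ↦ -1·X^0·Y^0·Z^3.
Collecting: F(X, Y, Z) = 2*X**2*Y - 2*X**2*Z - 2*X*Y**2 + X*Y*Z + 2*X*Z**2 + 3*Y**3 + 2*Y**2*Z - Z**3.


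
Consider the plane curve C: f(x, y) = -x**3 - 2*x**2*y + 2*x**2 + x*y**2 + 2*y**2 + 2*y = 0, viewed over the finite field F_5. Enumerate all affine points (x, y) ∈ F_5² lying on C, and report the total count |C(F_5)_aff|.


Affine F_5-points: {(0, 0), (0, 4), (2, 0), (2, 4), (3, 1)}; count = 5.

For each of the 25 pairs (x, y) ∈ F_5², evaluate f(x, y) mod 5. Record the zeros.
  x = 0: [0↦0, 1↦4, 2↦2, 3↦4, 4↦0]  zeros at y ∈ {0, 4}
  x = 1: [0↦1, 1↦4, 2↦3, 3↦3, 4↦4]  zeros at y ∈ ∅
  x = 2: [0↦0, 1↦3, 2↦4, 3↦3, 4↦0]  zeros at y ∈ {0, 4}
  x = 3: [0↦1, 1↦0, 2↦4, 3↦3, 4↦2]  zeros at y ∈ {1}
  x = 4: [0↦3, 1↦4, 2↦2, 3↦2, 4↦4]  zeros at y ∈ ∅
Collecting zeros: affine points = {(0, 0), (0, 4), (2, 0), (2, 4), (3, 1)}.
Total count |C(F_5)_aff| = 5.


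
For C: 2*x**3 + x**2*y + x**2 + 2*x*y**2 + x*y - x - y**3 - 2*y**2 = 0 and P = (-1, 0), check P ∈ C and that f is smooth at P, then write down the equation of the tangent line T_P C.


Tangent line at P: 3*x + 3 = 0.

Step 1: f(-1, 0) = 0, so P lies on C.
Step 2: partial derivatives
  f_x(x, y) = 6*x**2 + 2*x*y + 2*x + 2*y**2 + y - 1, f_y(x, y) = x**2 + 4*x*y + x - 3*y**2 - 4*y.
  f_x(P) = 3, f_y(P) = 0 (gradient nonzero, so P is smooth).
Step 3: tangent line at P: 3·(x − -1) + 0·(y − 0) = 0.
Expanding: 3*x + 3 = 0.


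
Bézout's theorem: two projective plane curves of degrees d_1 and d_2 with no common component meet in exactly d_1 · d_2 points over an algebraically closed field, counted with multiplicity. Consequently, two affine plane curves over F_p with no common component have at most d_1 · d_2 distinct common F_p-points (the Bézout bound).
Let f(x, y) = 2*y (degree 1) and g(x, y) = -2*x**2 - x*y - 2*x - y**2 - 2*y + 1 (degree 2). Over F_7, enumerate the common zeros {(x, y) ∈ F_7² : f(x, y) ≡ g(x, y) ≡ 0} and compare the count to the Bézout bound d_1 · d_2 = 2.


Common zeros: ∅; count = 0; Bézout bound = 2.

deg(f) = 1, deg(g) = 2, so Bézout bound = 2.
Scan x ∈ F_7. For each x, list the y ∈ F_7 with f(x, y) ≡ 0 and those with g(x, y) ≡ 0 (mod 7); the common zeros in that column are the intersection.
  x = 0: f ≡ 0 at y ∈ {0}; g ≡ 0 at y ∈ {2, 3}; common: ∅.
  x = 1: f ≡ 0 at y ∈ {0}; g ≡ 0 at y ∈ {1, 3}; common: ∅.
  x = 2: f ≡ 0 at y ∈ {0}; g ≡ 0 at y ∈ {5}; common: ∅.
  x = 3: f ≡ 0 at y ∈ {0}; g ≡ 0 at y ∈ ∅; common: ∅.
  x = 4: f ≡ 0 at y ∈ {0}; g ≡ 0 at y ∈ ∅; common: ∅.
  x = 5: f ≡ 0 at y ∈ {0}; g ≡ 0 at y ∈ {2, 5}; common: ∅.
  x = 6: f ≡ 0 at y ∈ {0}; g ≡ 0 at y ∈ ∅; common: ∅.
Collecting: common zeros = ∅, so the count is 0.
Comparison with the Bézout bound: 0 ≤ 2 = deg(f)·deg(g), as expected for curves with no common component (the affine F_7-count falls short of the bound because intersections may lie at infinity, over extension fields, or carry multiplicity).


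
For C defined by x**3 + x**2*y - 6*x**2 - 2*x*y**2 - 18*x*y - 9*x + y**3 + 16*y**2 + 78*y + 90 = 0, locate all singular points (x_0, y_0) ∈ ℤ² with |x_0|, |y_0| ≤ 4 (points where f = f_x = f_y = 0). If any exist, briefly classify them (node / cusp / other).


Singular points: {(3, -3)}; classification: cusp.

Compute partial derivatives:
  f_x = 3*x**2 + 2*x*y - 12*x - 2*y**2 - 18*y - 9.
  f_y = x**2 - 4*x*y - 18*x + 3*y**2 + 32*y + 78.
Scan x_0 ∈ {−4, ..., 4}. For each x_0, f_y(x_0, y) is a polynomial in y; find its integer roots y ∈ {−4, ..., 4}, then test f_x and f at those candidates.
  x = -4: f_y(-4, y) = 3*y**2 + 48*y + 166; no integer root y with |y| ≤ 4.
  x = -3: f_y(-3, y) = 3*y**2 + 44*y + 141; no integer root y with |y| ≤ 4.
  x = -2: f_y(-2, y) = 3*y**2 + 40*y + 118; no integer root y with |y| ≤ 4.
  x = -1: f_y(-1, y) = 3*y**2 + 36*y + 97; no integer root y with |y| ≤ 4.
  x = 0: f_y(0, y) = 3*y**2 + 32*y + 78; no integer root y with |y| ≤ 4.
  x = 1: f_y(1, y) = 3*y**2 + 28*y + 61; no integer root y with |y| ≤ 4.
  x = 2: f_y(2, y) = 3*y**2 + 24*y + 46; no integer root y with |y| ≤ 4.
  x = 3: f_y(3, y) = 3*y**2 + 20*y + 33; vanishes at y ∈ {-3}. (3, -3): f_x = 0, f = 0 — SINGULAR.
  x = 4: f_y(4, y) = 3*y**2 + 16*y + 22; no integer root y with |y| ≤ 4.
Only singular point on the grid: (3, -3).
Classify: substitute x = 3 + u, y = -3 + v and expand: f = u**3 + u**2*v - 2*u*v**2 + v**3 + v**2.
No constant or linear terms (consistent with a singular point). Quadratic part: v**2. Cubic part: u**3 + u**2*v - 2*u*v**2 + v**3.
The quadratic part v**2 is a perfect square, so there is a single (double) tangent line v = 0, i.e. y = -3. Restricting the cubic part to that line (v = 0) leaves u**3 ≠ 0, so f is not divisible by v and the branch is v² ≈ -u**3 to lowest order — this is a cusp.
Classification: cusp.


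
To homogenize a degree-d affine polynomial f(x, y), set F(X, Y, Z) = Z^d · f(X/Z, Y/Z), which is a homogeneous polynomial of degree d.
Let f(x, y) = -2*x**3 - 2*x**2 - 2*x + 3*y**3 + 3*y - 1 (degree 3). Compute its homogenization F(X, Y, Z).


F(X, Y, Z) = -2*X**3 - 2*X**2*Z - 2*X*Z**2 + 3*Y**3 + 3*Y*Z**2 - Z**3

deg(f) = 3.
Substitute x = X/Z, y = Y/Z into f, then multiply by Z^3.
  monomial -2·x^3·y^0 ↦ -2·X^3·Y^0·Z^0.
  monomial -2·x^2·y^0 ↦ -2·X^2·Y^0·Z^1.
  monomial -2·x^1·y^0 ↦ -2·X^1·Y^0·Z^2.
  monomial 3·x^0·y^3 ↦ 3·X^0·Y^3·Z^0.
  monomial 3·x^0·y^1 ↦ 3·X^0·Y^1·Z^2.
  monomial -1·x^0·y^0 ↦ -1·X^0·Y^0·Z^3.
Collecting: F(X, Y, Z) = -2*X**3 - 2*X**2*Z - 2*X*Z**2 + 3*Y**3 + 3*Y*Z**2 - Z**3.


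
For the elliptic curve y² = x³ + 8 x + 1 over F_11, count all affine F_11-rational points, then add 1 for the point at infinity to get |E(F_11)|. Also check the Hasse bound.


Affine points = {(0, 1), (0, 10), (2, 5), (2, 6), (4, 3), (4, 8), (5, 1), (5, 10), (6, 1), (6, 10), (7, 2), (7, 9), (8, 4), (8, 7), (10, 5), (10, 6)}; affine count = 16; |E(F_11)| = 17.

Discriminant check: Δ ∝ 4a³ + 27b² = 4·8³ + 27·1² = 4·512 + 27·1 ≡ 7 (mod 11). Nonzero ⇒ E is nonsingular.
For each x ∈ F_11, compute rhs = x³ + 8·x + 1 mod 11, then count y ∈ F_11 with y² ≡ rhs.
  x = 0: rhs = 1, matching y values: 1, 10 (2 points).
  x = 1: rhs = 10, matching y values: none (0 points).
  x = 2: rhs = 3, matching y values: 5, 6 (2 points).
  x = 3: rhs = 8, matching y values: none (0 points).
  x = 4: rhs = 9, matching y values: 3, 8 (2 points).
  x = 5: rhs = 1, matching y values: 1, 10 (2 points).
  x = 6: rhs = 1, matching y values: 1, 10 (2 points).
  x = 7: rhs = 4, matching y values: 2, 9 (2 points).
  x = 8: rhs = 5, matching y values: 4, 7 (2 points).
  x = 9: rhs = 10, matching y values: none (0 points).
  x = 10: rhs = 3, matching y values: 5, 6 (2 points).
Total affine count: 16.
Full point count |E(F_11)| = 16 + 1 = 17.
Hasse bound: |17 − (11+1)| = |5| = 5 ≤ 2√11 ≈ 6.6332 ✓.


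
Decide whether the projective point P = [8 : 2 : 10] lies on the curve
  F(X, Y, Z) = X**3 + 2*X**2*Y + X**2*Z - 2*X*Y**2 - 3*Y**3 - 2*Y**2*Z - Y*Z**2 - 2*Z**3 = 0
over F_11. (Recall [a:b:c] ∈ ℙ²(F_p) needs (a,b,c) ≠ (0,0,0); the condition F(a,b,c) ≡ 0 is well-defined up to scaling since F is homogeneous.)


F(8,2,10) ≡ 8 (mod 11); P is NOT on the curve.

Evaluate F(8, 2, 10) term-by-term (mod 11).
  X**3 ↦ 1·512·1·1 = 512
  2*X**2*Y ↦ 2·64·2·1 = 256
  X**2*Z ↦ 1·64·1·10 = 640
  -2*X*Y**2 ↦ -2·8·4·1 = -64
  -3*Y**3 ↦ -3·1·8·1 = -24
  -2*Y**2*Z ↦ -2·1·4·10 = -80
  -Y*Z**2 ↦ -1·1·2·100 = -200
  -2*Z**3 ↦ -2·1·1·1000 = -2000
Sum: F(8, 2, 10) = (512) + (256) + (640) + (-64) + (-24) + (-80) + (-200) + (-2000) = -960.
Reducing mod 11: -960 ≡ 8 (mod 11).
Since F(a, b, c) ≡ 8 ≠ 0 (mod 11), P does NOT lie on the curve.


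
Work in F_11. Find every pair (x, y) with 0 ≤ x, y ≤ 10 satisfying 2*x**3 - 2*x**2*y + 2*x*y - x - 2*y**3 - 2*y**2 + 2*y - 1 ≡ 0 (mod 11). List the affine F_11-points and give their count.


Affine F_11-points: {(1, 0), (1, 3), (1, 7), (2, 5), (2, 8), (4, 2), (6, 1), (6, 4), (6, 5), (8, 5), (8, 7), (8, 9), (9, 7), (10, 10)}; count = 14.

For each of the 121 pairs (x, y) ∈ F_11², evaluate f(x, y) mod 11. Record the zeros.
  x = 0: [0↦10, 1↦8, 2↦1, 3↦10, 4↦1, 5↦6, 6↦2, 7↦10, 8↦7, 9↦3, 10↦8]  zeros at y ∈ ∅
  x = 1: [0↦0, 1↦9, 2↦2, 3↦0, 4↦2, 5↦7, 6↦3, 7↦0, 8↦8, 9↦4, 10↦9]  zeros at y ∈ {0, 3, 7}
  x = 2: [0↦2, 1↦7, 2↦7, 3↦1, 4↦10, 5↦0, 6↦3, 7↦7, 8↦0, 9↦3, 10↦4]  zeros at y ∈ {5, 8}
  x = 3: [0↦6, 1↦3, 2↦6, 3↦3, 4↦4, 5↦8, 6↦3, 7↦10, 8↦6, 9↦1, 10↦5]  zeros at y ∈ ∅
  x = 4: [0↦2, 1↦9, 2↦0, 3↦7, 4↦7, 5↦10, 6↦4, 7↦10, 8↦5, 9↦10, 10↦2]  zeros at y ∈ {2}
  x = 5: [0↦2, 1↦4, 2↦1, 3↦3, 4↦9, 5↦7, 6↦7, 7↦8, 8↦9, 9↦9, 10↦7]  zeros at y ∈ ∅
  x = 6: [0↦7, 1↦0, 2↦10, 3↦3, 4↦0, 5↦0, 6↦2, 7↦5, 8↦8, 9↦10, 10↦10]  zeros at y ∈ {1, 4, 5}
  x = 7: [0↦7, 1↦9, 2↦6, 3↦8, 4↦3, 5↦1, 6↦1, 7↦2, 8↦3, 9↦3, 10↦1]  zeros at y ∈ ∅
  x = 8: [0↦3, 1↦10, 2↦1, 3↦8, 4↦8, 5↦0, 6↦5, 7↦0, 8↦6, 9↦0, 10↦3]  zeros at y ∈ {5, 7, 9}
  x = 9: [0↦7, 1↦4, 2↦7, 3↦4, 4↦5, 5↦9, 6↦4, 7↦0, 8↦7, 9↦2, 10↦6]  zeros at y ∈ {7}
  x = 10: [0↦9, 1↦3, 2↦3, 3↦8, 4↦6, 5↦7, 6↦10, 7↦3, 8↦7, 9↦10, 10↦0]  zeros at y ∈ {10}
Collecting zeros: affine points = {(1, 0), (1, 3), (1, 7), (2, 5), (2, 8), (4, 2), (6, 1), (6, 4), (6, 5), (8, 5), (8, 7), (8, 9), (9, 7), (10, 10)}.
Total count |C(F_11)_aff| = 14.


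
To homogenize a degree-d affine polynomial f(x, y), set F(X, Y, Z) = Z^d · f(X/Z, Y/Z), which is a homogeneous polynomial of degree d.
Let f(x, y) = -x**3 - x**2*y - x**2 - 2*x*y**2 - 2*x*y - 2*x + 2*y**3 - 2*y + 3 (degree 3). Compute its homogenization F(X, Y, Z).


F(X, Y, Z) = -X**3 - X**2*Y - X**2*Z - 2*X*Y**2 - 2*X*Y*Z - 2*X*Z**2 + 2*Y**3 - 2*Y*Z**2 + 3*Z**3

deg(f) = 3.
Substitute x = X/Z, y = Y/Z into f, then multiply by Z^3.
  monomial -1·x^3·y^0 ↦ -1·X^3·Y^0·Z^0.
  monomial -1·x^2·y^1 ↦ -1·X^2·Y^1·Z^0.
  monomial -1·x^2·y^0 ↦ -1·X^2·Y^0·Z^1.
  monomial -2·x^1·y^2 ↦ -2·X^1·Y^2·Z^0.
  monomial -2·x^1·y^1 ↦ -2·X^1·Y^1·Z^1.
  monomial -2·x^1·y^0 ↦ -2·X^1·Y^0·Z^2.
  monomial 2·x^0·y^3 ↦ 2·X^0·Y^3·Z^0.
  monomial -2·x^0·y^1 ↦ -2·X^0·Y^1·Z^2.
  monomial 3·x^0·y^0 ↦ 3·X^0·Y^0·Z^3.
Collecting: F(X, Y, Z) = -X**3 - X**2*Y - X**2*Z - 2*X*Y**2 - 2*X*Y*Z - 2*X*Z**2 + 2*Y**3 - 2*Y*Z**2 + 3*Z**3.


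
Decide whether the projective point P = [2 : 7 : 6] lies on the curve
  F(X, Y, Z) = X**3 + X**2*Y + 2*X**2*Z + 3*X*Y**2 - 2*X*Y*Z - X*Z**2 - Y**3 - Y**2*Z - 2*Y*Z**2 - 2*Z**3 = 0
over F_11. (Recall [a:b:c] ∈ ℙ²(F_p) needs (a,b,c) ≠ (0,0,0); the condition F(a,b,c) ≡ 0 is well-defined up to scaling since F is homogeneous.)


F(2,7,6) ≡ 6 (mod 11); P is NOT on the curve.

Evaluate F(2, 7, 6) term-by-term (mod 11).
  X**3 ↦ 1·8·1·1 = 8
  X**2*Y ↦ 1·4·7·1 = 28
  2*X**2*Z ↦ 2·4·1·6 = 48
  3*X*Y**2 ↦ 3·2·49·1 = 294
  -2*X*Y*Z ↦ -2·2·7·6 = -168
  -X*Z**2 ↦ -1·2·1·36 = -72
  -Y**3 ↦ -1·1·343·1 = -343
  -Y**2*Z ↦ -1·1·49·6 = -294
  -2*Y*Z**2 ↦ -2·1·7·36 = -504
  -2*Z**3 ↦ -2·1·1·216 = -432
Sum: F(2, 7, 6) = (8) + (28) + (48) + (294) + (-168) + (-72) + (-343) + (-294) + (-504) + (-432) = -1435.
Reducing mod 11: -1435 ≡ 6 (mod 11).
Since F(a, b, c) ≡ 6 ≠ 0 (mod 11), P does NOT lie on the curve.


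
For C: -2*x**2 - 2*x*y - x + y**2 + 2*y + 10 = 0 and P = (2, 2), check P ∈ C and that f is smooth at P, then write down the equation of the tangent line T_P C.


Tangent line at P: -13*x + 2*y + 22 = 0.

Step 1: f(2, 2) = 0, so P lies on C.
Step 2: partial derivatives
  f_x(x, y) = -4*x - 2*y - 1, f_y(x, y) = -2*x + 2*y + 2.
  f_x(P) = -13, f_y(P) = 2 (gradient nonzero, so P is smooth).
Step 3: tangent line at P: -13·(x − 2) + 2·(y − 2) = 0.
Expanding: -13*x + 2*y + 22 = 0.


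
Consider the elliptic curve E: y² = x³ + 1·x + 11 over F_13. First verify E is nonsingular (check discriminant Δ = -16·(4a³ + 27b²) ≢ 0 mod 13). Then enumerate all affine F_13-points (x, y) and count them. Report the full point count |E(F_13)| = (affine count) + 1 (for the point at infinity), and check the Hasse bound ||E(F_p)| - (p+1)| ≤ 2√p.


Affine points = {(1, 0), (4, 1), (4, 12), (6, 5), (6, 8), (7, 6), (7, 7), (11, 1), (11, 12), (12, 3), (12, 10)}; affine count = 11; |E(F_13)| = 12.

Discriminant check: Δ ∝ 4a³ + 27b² = 4·1³ + 27·11² = 4·1 + 27·121 ≡ 8 (mod 13). Nonzero ⇒ E is nonsingular.
For each x ∈ F_13, compute rhs = x³ + 1·x + 11 mod 13, then count y ∈ F_13 with y² ≡ rhs.
  x = 0: rhs = 11, matching y values: none (0 points).
  x = 1: rhs = 0, matching y values: 0 (1 points).
  x = 2: rhs = 8, matching y values: none (0 points).
  x = 3: rhs = 2, matching y values: none (0 points).
  x = 4: rhs = 1, matching y values: 1, 12 (2 points).
  x = 5: rhs = 11, matching y values: none (0 points).
  x = 6: rhs = 12, matching y values: 5, 8 (2 points).
  x = 7: rhs = 10, matching y values: 6, 7 (2 points).
  x = 8: rhs = 11, matching y values: none (0 points).
  x = 9: rhs = 8, matching y values: none (0 points).
  x = 10: rhs = 7, matching y values: none (0 points).
  x = 11: rhs = 1, matching y values: 1, 12 (2 points).
  x = 12: rhs = 9, matching y values: 3, 10 (2 points).
Total affine count: 11.
Full point count |E(F_13)| = 11 + 1 = 12.
Hasse bound: |12 − (13+1)| = |-2| = 2 ≤ 2√13 ≈ 7.2111 ✓.


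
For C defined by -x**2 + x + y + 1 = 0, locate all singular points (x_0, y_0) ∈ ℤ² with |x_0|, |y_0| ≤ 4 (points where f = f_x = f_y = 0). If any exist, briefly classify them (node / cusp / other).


No singular points in the scanned grid; C is smooth there.

Compute partial derivatives:
  f_x = 1 - 2*x.
  f_y = 1.
f_y = 1 is a nonzero constant, so f_y never vanishes: no point (x, y) can satisfy f = f_x = f_y = 0. In particular no (x, y) ∈ {−4, ..., 4}² is singular; the curve is smooth.


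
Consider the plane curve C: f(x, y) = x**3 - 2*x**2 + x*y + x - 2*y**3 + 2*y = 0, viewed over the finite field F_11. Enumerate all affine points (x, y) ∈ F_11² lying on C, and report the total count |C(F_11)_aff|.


Affine F_11-points: {(0, 0), (0, 1), (0, 10), (1, 0), (2, 4), (2, 8), (2, 10), (4, 3), (8, 2), (9, 7), (10, 3)}; count = 11.

For each of the 121 pairs (x, y) ∈ F_11², evaluate f(x, y) mod 11. Record the zeros.
  x = 0: [0↦0, 1↦0, 2↦10, 3↦7, 4↦1, 5↦2, 6↦9, 7↦10, 8↦4, 9↦1, 10↦0]  zeros at y ∈ {0, 1, 10}
  x = 1: [0↦0, 1↦1, 2↦1, 3↦10, 4↦5, 5↦7, 6↦4, 7↦6, 8↦1, 9↦10, 10↦10]  zeros at y ∈ {0}
  x = 2: [0↦2, 1↦4, 2↦5, 3↦4, 4↦0, 5↦3, 6↦1, 7↦4, 8↦0, 9↦10, 10↦0]  zeros at y ∈ {4, 8, 10}
  x = 3: [0↦1, 1↦4, 2↦6, 3↦6, 4↦3, 5↦7, 6↦6, 7↦10, 8↦7, 9↦7, 10↦9]  zeros at y ∈ ∅
  x = 4: [0↦3, 1↦7, 2↦10, 3↦0, 4↦9, 5↦3, 6↦3, 7↦8, 8↦6, 9↦7, 10↦10]  zeros at y ∈ {3}
  x = 5: [0↦3, 1↦8, 2↦1, 3↦3, 4↦2, 5↦8, 6↦9, 7↦4, 8↦3, 9↦5, 10↦9]  zeros at y ∈ ∅
  x = 6: [0↦7, 1↦2, 2↦7, 3↦10, 4↦10, 5↦6, 6↦8, 7↦4, 8↦4, 9↦7, 10↦1]  zeros at y ∈ ∅
  x = 7: [0↦10, 1↦6, 2↦1, 3↦5, 4↦6, 5↦3, 6↦6, 7↦3, 8↦4, 9↦8, 10↦3]  zeros at y ∈ ∅
  x = 8: [0↦7, 1↦4, 2↦0, 3↦5, 4↦7, 5↦5, 6↦9, 7↦7, 8↦9, 9↦3, 10↦10]  zeros at y ∈ {2}
  x = 9: [0↦4, 1↦2, 2↦10, 3↦5, 4↦8, 5↦7, 6↦1, 7↦0, 8↦3, 9↦9, 10↦6]  zeros at y ∈ {7}
  x = 10: [0↦7, 1↦6, 2↦4, 3↦0, 4↦4, 5↦4, 6↦10, 7↦10, 8↦3, 9↦10, 10↦8]  zeros at y ∈ {3}
Collecting zeros: affine points = {(0, 0), (0, 1), (0, 10), (1, 0), (2, 4), (2, 8), (2, 10), (4, 3), (8, 2), (9, 7), (10, 3)}.
Total count |C(F_11)_aff| = 11.


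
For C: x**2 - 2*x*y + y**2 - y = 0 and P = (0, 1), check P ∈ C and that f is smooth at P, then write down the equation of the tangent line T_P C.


Tangent line at P: -2*x + y - 1 = 0.

Step 1: f(0, 1) = 0, so P lies on C.
Step 2: partial derivatives
  f_x(x, y) = 2*x - 2*y, f_y(x, y) = -2*x + 2*y - 1.
  f_x(P) = -2, f_y(P) = 1 (gradient nonzero, so P is smooth).
Step 3: tangent line at P: -2·(x − 0) + 1·(y − 1) = 0.
Expanding: -2*x + y - 1 = 0.


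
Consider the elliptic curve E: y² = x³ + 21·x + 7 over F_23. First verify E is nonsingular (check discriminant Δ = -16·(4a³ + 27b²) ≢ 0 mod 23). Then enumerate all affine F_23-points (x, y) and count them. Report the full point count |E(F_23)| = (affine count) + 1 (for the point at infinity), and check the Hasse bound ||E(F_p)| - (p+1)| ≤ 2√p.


Affine points = {(1, 11), (1, 12), (6, 2), (6, 21), (12, 3), (12, 20), (13, 4), (13, 19), (14, 3), (14, 20), (16, 0), (20, 3), (20, 20), (21, 7), (21, 16), (22, 10), (22, 13)}; affine count = 17; |E(F_23)| = 18.

Discriminant check: Δ ∝ 4a³ + 27b² = 4·21³ + 27·7² = 4·9261 + 27·49 ≡ 3 (mod 23). Nonzero ⇒ E is nonsingular.
For each x ∈ F_23, compute rhs = x³ + 21·x + 7 mod 23, then count y ∈ F_23 with y² ≡ rhs.
  x = 0: rhs = 7, matching y values: none (0 points).
  x = 1: rhs = 6, matching y values: 11, 12 (2 points).
  x = 2: rhs = 11, matching y values: none (0 points).
  x = 3: rhs = 5, matching y values: none (0 points).
  x = 4: rhs = 17, matching y values: none (0 points).
  x = 5: rhs = 7, matching y values: none (0 points).
  x = 6: rhs = 4, matching y values: 2, 21 (2 points).
  x = 7: rhs = 14, matching y values: none (0 points).
  x = 8: rhs = 20, matching y values: none (0 points).
  x = 9: rhs = 5, matching y values: none (0 points).
  x = 10: rhs = 21, matching y values: none (0 points).
  x = 11: rhs = 5, matching y values: none (0 points).
  x = 12: rhs = 9, matching y values: 3, 20 (2 points).
  x = 13: rhs = 16, matching y values: 4, 19 (2 points).
  x = 14: rhs = 9, matching y values: 3, 20 (2 points).
  x = 15: rhs = 17, matching y values: none (0 points).
  x = 16: rhs = 0, matching y values: 0 (1 points).
  x = 17: rhs = 10, matching y values: none (0 points).
  x = 18: rhs = 7, matching y values: none (0 points).
  x = 19: rhs = 20, matching y values: none (0 points).
  x = 20: rhs = 9, matching y values: 3, 20 (2 points).
  x = 21: rhs = 3, matching y values: 7, 16 (2 points).
  x = 22: rhs = 8, matching y values: 10, 13 (2 points).
Total affine count: 17.
Full point count |E(F_23)| = 17 + 1 = 18.
Hasse bound: |18 − (23+1)| = |-6| = 6 ≤ 2√23 ≈ 9.5917 ✓.


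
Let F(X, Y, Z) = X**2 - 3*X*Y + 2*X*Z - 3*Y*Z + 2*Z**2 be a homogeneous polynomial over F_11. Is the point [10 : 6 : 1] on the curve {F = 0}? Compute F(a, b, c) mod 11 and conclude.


F(10,6,1) ≡ 1 (mod 11); P is NOT on the curve.

Evaluate F(10, 6, 1) term-by-term (mod 11).
  X**2 ↦ 1·100·1·1 = 100
  -3*X*Y ↦ -3·10·6·1 = -180
  2*X*Z ↦ 2·10·1·1 = 20
  -3*Y*Z ↦ -3·1·6·1 = -18
  2*Z**2 ↦ 2·1·1·1 = 2
Sum: F(10, 6, 1) = (100) + (-180) + (20) + (-18) + (2) = -76.
Reducing mod 11: -76 ≡ 1 (mod 11).
Since F(a, b, c) ≡ 1 ≠ 0 (mod 11), P does NOT lie on the curve.
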